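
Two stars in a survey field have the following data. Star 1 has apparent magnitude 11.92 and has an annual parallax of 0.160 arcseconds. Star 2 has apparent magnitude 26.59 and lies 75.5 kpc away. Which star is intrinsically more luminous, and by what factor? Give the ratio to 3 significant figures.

Star 2 is more luminous, by a factor of 198.

Star 1: d = 1/p = 1/0.160″ = 6.250 pc
Star 1: M = m − 5 log₁₀ d + 5 = 11.92 − 5·0.7959 + 5 = 12.941
Star 2: d = 75.5 kpc = 75500 pc
Star 2: M = m − 5 log₁₀ d + 5 = 26.59 − 5·4.8779 + 5 = 7.200
ΔM = M_1 − M_2 = 12.941 − (7.200) = 5.740; smaller M is more luminous → Star 2.
L ratio = 10^(0.4 |ΔM|) = 10^2.296 = 197.8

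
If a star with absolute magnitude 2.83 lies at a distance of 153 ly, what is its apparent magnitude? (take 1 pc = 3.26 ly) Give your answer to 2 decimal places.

m ≈ 6.19

d = 153 ly / 3.26 = 46.93 pc
m = M + 5 log₁₀ d − 5 = 2.83 + 5·1.6715 − 5 = 6.187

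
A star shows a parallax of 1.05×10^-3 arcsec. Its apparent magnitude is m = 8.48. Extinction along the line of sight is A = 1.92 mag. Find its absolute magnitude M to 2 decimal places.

d = 1/p = 1/1.05×10^-3″ = 952.4 pc
5 log₁₀(d/10 pc) = 5 log₁₀(952.4) − 5 = 9.894
M = m − 5 log₁₀(d/10) − A = 8.48 − 9.894 − 1.92 = -3.334

M ≈ -3.33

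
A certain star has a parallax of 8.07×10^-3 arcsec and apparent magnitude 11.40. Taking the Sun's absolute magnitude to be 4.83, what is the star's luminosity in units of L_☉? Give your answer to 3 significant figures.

d = 1/p = 1/8.07×10^-3″ = 123.9 pc
M = m − 5 log₁₀ d + 5 = 11.40 − 5·2.0931 + 5 = 5.934
M − M_☉ = 5.934 − 4.83 = 1.104
L/L_☉ = 10^(−0.4 × 1.104) = 0.3616

L/L_☉ ≈ 0.362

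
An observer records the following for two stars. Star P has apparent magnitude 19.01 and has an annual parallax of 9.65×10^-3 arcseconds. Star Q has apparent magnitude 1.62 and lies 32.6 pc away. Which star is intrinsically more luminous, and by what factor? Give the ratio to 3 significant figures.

Star Q is more luminous, by a factor of 894000.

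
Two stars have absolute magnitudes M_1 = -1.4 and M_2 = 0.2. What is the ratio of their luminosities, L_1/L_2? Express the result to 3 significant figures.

ΔM = M_1 − M_2 = -1.6
L_1/L_2 = 10^(−0.4 ΔM) = 10^0.640 = 4.365

L_1/L_2 ≈ 4.37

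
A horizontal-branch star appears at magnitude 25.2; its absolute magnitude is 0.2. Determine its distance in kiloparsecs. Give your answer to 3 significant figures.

Distance modulus: m − M = 25.2 − (0.2) = 25.000
m − M = 5 log₁₀ d − 5
log₁₀ d = (m − M)/5 + 1 = 6.0000
d = 10^6.0000 = 1.000×10^6 pc
= 1000 kpc

d ≈ 1000 kpc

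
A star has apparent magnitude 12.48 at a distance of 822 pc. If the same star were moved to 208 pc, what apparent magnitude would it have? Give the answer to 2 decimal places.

m ≈ 9.50

Flux ∝ 1/d², so Δm = 5 log₁₀(d₂/d₁) = 5 log₁₀(208/822) = -2.984
m₂ = m₁ + Δm = 12.48 + (-2.984) = 9.496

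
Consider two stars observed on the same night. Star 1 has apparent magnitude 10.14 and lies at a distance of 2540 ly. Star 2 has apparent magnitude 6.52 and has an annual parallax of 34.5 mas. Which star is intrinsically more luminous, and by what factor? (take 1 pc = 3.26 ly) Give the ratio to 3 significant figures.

Star 1 is more luminous, by a factor of 25.8.

Star 1: d = 2540 ly / 3.26 = 779.1 pc
Star 1: M = m − 5 log₁₀ d + 5 = 10.14 − 5·2.8916 + 5 = 0.682
Star 2: p = 34.5 mas = 0.0345″ → d = 1/p = 28.99 pc
Star 2: M = m − 5 log₁₀ d + 5 = 6.52 − 5·1.4622 + 5 = 4.209
ΔM = M_1 − M_2 = 0.682 − (4.209) = -3.527; smaller M is more luminous → Star 1.
L ratio = 10^(0.4 |ΔM|) = 10^1.411 = 25.76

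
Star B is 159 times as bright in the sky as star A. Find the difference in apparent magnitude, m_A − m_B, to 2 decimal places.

Pogson: Δm = −2.5 log₁₀(ratio) = −2.5 log₁₀(159) = −2.5 × 2.2014 = -5.503
Star B is brighter so has the smaller magnitude: m_A − m_B is positive.

m_A − m_B ≈ 5.50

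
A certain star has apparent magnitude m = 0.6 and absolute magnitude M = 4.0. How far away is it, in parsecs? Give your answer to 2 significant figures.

d ≈ 2.1 pc

μ = m − M = -3.400
m − M = 5 log₁₀ d − 5
log₁₀ d = (m − M)/5 + 1 = 0.3200
d = 10^0.3200 = 2.089 pc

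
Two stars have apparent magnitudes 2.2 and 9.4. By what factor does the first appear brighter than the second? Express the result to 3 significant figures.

Δm = 2.2 − (9.4) = -7.2
Flux ratio = 10^(−0.4 Δm) = 10^(−0.4 × -7.2) = 10^2.880 = 758.6

759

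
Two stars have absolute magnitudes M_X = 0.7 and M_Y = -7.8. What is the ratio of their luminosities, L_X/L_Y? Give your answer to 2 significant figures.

L_X/L_Y ≈ 4.0×10^-4

ΔM = M_X − M_Y = 8.5
L_X/L_Y = 10^(−0.4 ΔM) = 10^-3.400 = 3.981×10^-4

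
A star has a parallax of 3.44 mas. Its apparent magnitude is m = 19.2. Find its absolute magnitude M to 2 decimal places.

p = 3.44 mas = 3.44×10^-3″ → d = 1/p = 290.7 pc
5 log₁₀(d/10 pc) = 5 log₁₀(290.7) − 5 = 7.317
M = m − 5 log₁₀(d/10) = 19.2 − 7.317 = 11.883

M ≈ 11.88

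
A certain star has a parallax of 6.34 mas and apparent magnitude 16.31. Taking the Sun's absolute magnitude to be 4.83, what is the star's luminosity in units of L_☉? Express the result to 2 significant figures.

d = 1/p = 1000/6.34 mas = 157.7 pc
M = m − 5 log₁₀ d + 5 = 16.31 − 5·2.1979 + 5 = 10.320
M − M_☉ = 10.320 − 4.83 = 5.490
L/L_☉ = 10^(−0.4 × 5.490) = 6.365×10^-3

L/L_☉ ≈ 6.4×10^-3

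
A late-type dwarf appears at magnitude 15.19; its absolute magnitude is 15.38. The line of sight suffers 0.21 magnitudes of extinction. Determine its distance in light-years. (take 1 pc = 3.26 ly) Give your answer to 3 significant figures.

d ≈ 27.1 ly

m − M = 5 log₁₀(d/10 pc) + A  ⇒  15.19 − (15.38) − 0.21 = 5 log₁₀(d/10)
-0.400 = 5 log₁₀(d/10)
log₁₀ d = (m − M − A)/5 + 1 = 0.9200
d = 10^0.9200 = 8.318 pc
= 27.12 ly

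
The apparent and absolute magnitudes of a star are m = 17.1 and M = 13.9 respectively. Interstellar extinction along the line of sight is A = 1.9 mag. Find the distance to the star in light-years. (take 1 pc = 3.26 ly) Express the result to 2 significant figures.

d ≈ 59 ly

m − M = 5 log₁₀(d/10 pc) + A  ⇒  17.1 − (13.9) − 1.9 = 5 log₁₀(d/10)
1.300 = 5 log₁₀(d/10)
log₁₀ d = (m − M − A)/5 + 1 = 1.2600
d = 10^1.2600 = 18.20 pc
= 59.32 ly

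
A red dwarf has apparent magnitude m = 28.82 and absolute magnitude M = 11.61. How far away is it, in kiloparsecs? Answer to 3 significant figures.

Distance modulus: m − M = 28.82 − (11.61) = 17.210
m − M = 5 log₁₀ d − 5
log₁₀ d = (m − M)/5 + 1 = 4.4420
d = 10^4.4420 = 27670 pc
= 27.67 kpc

d ≈ 27.7 kpc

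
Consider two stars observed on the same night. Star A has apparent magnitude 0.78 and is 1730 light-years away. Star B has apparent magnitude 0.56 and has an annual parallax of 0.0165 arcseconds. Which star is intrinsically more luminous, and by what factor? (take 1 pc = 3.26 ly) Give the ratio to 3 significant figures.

Star A: d = 1730 ly / 3.26 = 530.7 pc
Star A: M = m − 5 log₁₀ d + 5 = 0.78 − 5·2.7248 + 5 = -7.844
Star B: d = 1/p = 1/0.0165″ = 60.61 pc
Star B: M = m − 5 log₁₀ d + 5 = 0.56 − 5·1.7825 + 5 = -3.353
ΔM = M_A − M_B = -7.844 − (-3.353) = -4.492; smaller M is more luminous → Star A.
L ratio = 10^(0.4 |ΔM|) = 10^1.797 = 62.61

Star A is more luminous, by a factor of 62.6.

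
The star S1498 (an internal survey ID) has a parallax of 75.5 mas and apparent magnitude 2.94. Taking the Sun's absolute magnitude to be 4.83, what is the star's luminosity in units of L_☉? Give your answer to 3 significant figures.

d = 1/p = 1000/75.5 mas = 13.25 pc
M = m − 5 log₁₀ d + 5 = 2.94 − 5·1.1221 + 5 = 2.330
M − M_☉ = 2.330 − 4.83 = -2.500
L/L_☉ = 10^(−0.4 × -2.500) = 10.00

L/L_☉ ≈ 10.0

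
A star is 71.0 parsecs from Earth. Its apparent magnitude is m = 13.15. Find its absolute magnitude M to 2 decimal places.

M ≈ 8.89

5 log₁₀(d/10 pc) = 5 log₁₀(71.00) − 5 = 4.256
M = m − 5 log₁₀(d/10) = 13.15 − 4.256 = 8.894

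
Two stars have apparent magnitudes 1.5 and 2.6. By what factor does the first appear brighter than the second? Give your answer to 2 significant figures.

2.8

Δm = 1.5 − (2.6) = -1.1
Flux ratio = 10^(−0.4 Δm) = 10^(−0.4 × -1.1) = 10^0.440 = 2.754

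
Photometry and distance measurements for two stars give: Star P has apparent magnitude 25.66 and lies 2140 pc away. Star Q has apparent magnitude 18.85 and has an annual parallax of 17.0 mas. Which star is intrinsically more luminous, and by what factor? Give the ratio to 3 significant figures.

Star P is more luminous, by a factor of 2.50.

Star P: M = m − 5 log₁₀ d + 5 = 25.66 − 5·3.3304 + 5 = 14.008
Star Q: p = 17.0 mas = 0.0170″ → d = 1/p = 58.82 pc
Star Q: M = m − 5 log₁₀ d + 5 = 18.85 − 5·1.7696 + 5 = 15.002
ΔM = M_P − M_Q = 14.008 − (15.002) = -0.994; smaller M is more luminous → Star P.
L ratio = 10^(0.4 |ΔM|) = 10^0.398 = 2.499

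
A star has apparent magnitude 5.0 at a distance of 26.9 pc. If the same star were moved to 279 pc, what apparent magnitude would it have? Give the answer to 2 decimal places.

Flux ∝ 1/d², so Δm = 5 log₁₀(d₂/d₁) = 5 log₁₀(279/26.9) = 5.079
m₂ = m₁ + Δm = 5.0 + (5.079) = 10.079

m ≈ 10.08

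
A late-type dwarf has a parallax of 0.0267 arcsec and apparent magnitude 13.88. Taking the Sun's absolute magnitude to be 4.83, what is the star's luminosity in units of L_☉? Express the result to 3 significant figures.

L/L_☉ ≈ 3.36×10^-3

d = 1/p = 1/0.0267″ = 37.45 pc
M = m − 5 log₁₀ d + 5 = 13.88 − 5·1.5735 + 5 = 11.013
M − M_☉ = 11.013 − 4.83 = 6.183
L/L_☉ = 10^(−0.4 × 6.183) = 3.365×10^-3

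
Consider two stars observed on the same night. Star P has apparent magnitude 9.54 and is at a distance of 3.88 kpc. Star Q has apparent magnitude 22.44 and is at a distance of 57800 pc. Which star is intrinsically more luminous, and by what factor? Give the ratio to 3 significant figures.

Star P: d = 3.88 kpc = 3880 pc
Star P: M = m − 5 log₁₀ d + 5 = 9.54 − 5·3.5888 + 5 = -3.404
Star Q: M = m − 5 log₁₀ d + 5 = 22.44 − 5·4.7619 + 5 = 3.630
ΔM = M_P − M_Q = -3.404 − (3.630) = -7.035; smaller M is more luminous → Star P.
L ratio = 10^(0.4 |ΔM|) = 10^2.814 = 651.3

Star P is more luminous, by a factor of 651.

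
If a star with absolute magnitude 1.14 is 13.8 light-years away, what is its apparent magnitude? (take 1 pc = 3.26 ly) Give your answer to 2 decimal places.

m ≈ -0.73

d = 13.8 ly / 3.26 = 4.233 pc
m = M + 5 log₁₀ d − 5 = 1.14 + 5·0.6267 − 5 = -0.727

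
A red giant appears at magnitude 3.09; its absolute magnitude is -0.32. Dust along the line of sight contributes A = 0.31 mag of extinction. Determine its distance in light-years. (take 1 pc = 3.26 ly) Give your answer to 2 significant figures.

m − M = 5 log₁₀(d/10 pc) + A  ⇒  3.09 − (-0.32) − 0.31 = 5 log₁₀(d/10)
3.100 = 5 log₁₀(d/10)
log₁₀ d = (m − M − A)/5 + 1 = 1.6200
d = 10^1.6200 = 41.69 pc
= 135.9 ly

d ≈ 140 ly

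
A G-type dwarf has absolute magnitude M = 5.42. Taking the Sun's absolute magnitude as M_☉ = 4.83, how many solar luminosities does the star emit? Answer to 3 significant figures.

M − M_☉ = 5.42 − 4.83 = 0.590
L/L_☉ = 10^(−0.4 (M − M_☉)) = 10^-0.236 = 0.5808

L/L_☉ ≈ 0.581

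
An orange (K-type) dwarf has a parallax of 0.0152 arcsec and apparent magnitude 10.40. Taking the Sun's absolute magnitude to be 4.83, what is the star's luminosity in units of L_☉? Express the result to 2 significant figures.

d = 1/p = 1/0.0152″ = 65.79 pc
M = m − 5 log₁₀ d + 5 = 10.40 − 5·1.8182 + 5 = 6.309
M − M_☉ = 6.309 − 4.83 = 1.479
L/L_☉ = 10^(−0.4 × 1.479) = 0.2560

L/L_☉ ≈ 0.26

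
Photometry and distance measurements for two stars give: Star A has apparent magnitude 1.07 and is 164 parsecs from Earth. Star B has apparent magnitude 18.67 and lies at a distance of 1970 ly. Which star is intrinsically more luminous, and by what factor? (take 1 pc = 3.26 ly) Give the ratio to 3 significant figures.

Star A is more luminous, by a factor of 808000.

Star A: M = m − 5 log₁₀ d + 5 = 1.07 − 5·2.2148 + 5 = -5.004
Star B: d = 1970 ly / 3.26 = 604.3 pc
Star B: M = m − 5 log₁₀ d + 5 = 18.67 − 5·2.7812 + 5 = 9.764
ΔM = M_A − M_B = -5.004 − (9.764) = -14.768; smaller M is more luminous → Star A.
L ratio = 10^(0.4 |ΔM|) = 10^5.907 = 807600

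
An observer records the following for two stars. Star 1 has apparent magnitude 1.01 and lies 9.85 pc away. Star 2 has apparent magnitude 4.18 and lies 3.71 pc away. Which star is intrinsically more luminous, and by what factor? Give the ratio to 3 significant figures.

Star 1 is more luminous, by a factor of 131.

Star 1: M = m − 5 log₁₀ d + 5 = 1.01 − 5·0.9934 + 5 = 1.043
Star 2: M = m − 5 log₁₀ d + 5 = 4.18 − 5·0.5694 + 5 = 6.333
ΔM = M_1 − M_2 = 1.043 − (6.333) = -5.290; smaller M is more luminous → Star 1.
L ratio = 10^(0.4 |ΔM|) = 10^2.116 = 130.7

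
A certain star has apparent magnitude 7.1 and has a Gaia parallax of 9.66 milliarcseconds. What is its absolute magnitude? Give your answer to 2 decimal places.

p = 9.66 mas = 9.66×10^-3″ → d = 1/p = 103.5 pc
5 log₁₀(d/10 pc) = 5 log₁₀(103.5) − 5 = 5.075
M = m − 5 log₁₀(d/10) = 7.1 − 5.075 = 2.025

M ≈ 2.02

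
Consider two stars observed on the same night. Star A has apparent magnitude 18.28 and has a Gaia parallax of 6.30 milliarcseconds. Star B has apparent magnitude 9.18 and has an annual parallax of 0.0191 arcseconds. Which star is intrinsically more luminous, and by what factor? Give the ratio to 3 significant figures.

Star A: p = 6.30 mas = 6.30×10^-3″ → d = 1/p = 158.7 pc
Star A: M = m − 5 log₁₀ d + 5 = 18.28 − 5·2.2007 + 5 = 12.277
Star B: d = 1/p = 1/0.0191″ = 52.36 pc
Star B: M = m − 5 log₁₀ d + 5 = 9.18 − 5·1.7190 + 5 = 5.585
ΔM = M_A − M_B = 12.277 − (5.585) = 6.692; smaller M is more luminous → Star B.
L ratio = 10^(0.4 |ΔM|) = 10^2.677 = 474.9

Star B is more luminous, by a factor of 475.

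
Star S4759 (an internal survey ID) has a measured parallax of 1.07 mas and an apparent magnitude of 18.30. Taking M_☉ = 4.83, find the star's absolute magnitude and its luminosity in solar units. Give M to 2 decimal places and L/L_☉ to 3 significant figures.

d = 1/p = 1000/1.07 mas = 934.6 pc
M = m − 5 log₁₀ d + 5 = 18.30 − 5·2.9706 + 5 = 8.447
M − M_☉ = 8.447 − 4.83 = 3.617
L/L_☉ = 10^(−0.4 × 3.617) = 0.03575

M ≈ 8.45; L/L_☉ ≈ 0.0357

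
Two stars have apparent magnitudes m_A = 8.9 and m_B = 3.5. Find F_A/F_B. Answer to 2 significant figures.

Δm = 8.9 − (3.5) = 5.4
Flux ratio = 10^(−0.4 Δm) = 10^(−0.4 × 5.4) = 10^-2.160 = 6.918×10^-3

F_A/F_B ≈ 6.9×10^-3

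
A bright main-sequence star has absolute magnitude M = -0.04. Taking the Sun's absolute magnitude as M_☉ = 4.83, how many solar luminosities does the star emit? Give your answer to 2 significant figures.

L/L_☉ ≈ 89

M − M_☉ = -0.04 − 4.83 = -4.870
L/L_☉ = 10^(−0.4 (M − M_☉)) = 10^1.948 = 88.72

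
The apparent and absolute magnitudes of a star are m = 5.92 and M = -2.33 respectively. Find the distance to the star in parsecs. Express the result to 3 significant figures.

d ≈ 447 pc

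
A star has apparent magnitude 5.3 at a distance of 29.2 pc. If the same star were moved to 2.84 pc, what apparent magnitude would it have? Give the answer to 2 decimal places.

m ≈ 0.24

Flux ∝ 1/d², so Δm = 5 log₁₀(d₂/d₁) = 5 log₁₀(2.84/29.2) = -5.060
m₂ = m₁ + Δm = 5.3 + (-5.060) = 0.240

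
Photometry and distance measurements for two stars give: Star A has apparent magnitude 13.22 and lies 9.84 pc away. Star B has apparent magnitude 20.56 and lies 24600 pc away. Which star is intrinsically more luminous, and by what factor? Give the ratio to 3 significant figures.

Star A: M = m − 5 log₁₀ d + 5 = 13.22 − 5·0.9930 + 5 = 13.255
Star B: M = m − 5 log₁₀ d + 5 = 20.56 − 5·4.3909 + 5 = 3.605
ΔM = M_A − M_B = 13.255 − (3.605) = 9.650; smaller M is more luminous → Star B.
L ratio = 10^(0.4 |ΔM|) = 10^3.860 = 7242

Star B is more luminous, by a factor of 7240.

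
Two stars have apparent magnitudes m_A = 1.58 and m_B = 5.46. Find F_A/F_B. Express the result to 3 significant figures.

F_A/F_B ≈ 35.6

Magnitude difference = -3.88
Flux ratio = 10^(−0.4 Δm) = 10^(−0.4 × -3.88) = 10^1.552 = 35.65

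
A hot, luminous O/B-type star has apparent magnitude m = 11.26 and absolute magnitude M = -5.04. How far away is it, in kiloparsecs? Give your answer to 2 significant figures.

d ≈ 18 kpc

μ = m − M = 16.300
m − M = 5 log₁₀ d − 5
log₁₀ d = (m − M)/5 + 1 = 4.2600
d = 10^4.2600 = 18200 pc
= 18.20 kpc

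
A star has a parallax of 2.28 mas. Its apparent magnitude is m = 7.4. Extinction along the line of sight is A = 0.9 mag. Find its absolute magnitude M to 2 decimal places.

p = 2.28 mas = 2.28×10^-3″ → d = 1/p = 438.6 pc
5 log₁₀(d/10 pc) = 5 log₁₀(438.6) − 5 = 8.210
M = m − 5 log₁₀(d/10) − A = 7.4 − 8.210 − 0.9 = -1.710

M ≈ -1.71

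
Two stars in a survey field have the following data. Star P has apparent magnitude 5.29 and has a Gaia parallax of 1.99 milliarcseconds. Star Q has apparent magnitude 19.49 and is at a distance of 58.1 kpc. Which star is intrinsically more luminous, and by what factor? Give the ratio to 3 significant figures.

Star P is more luminous, by a factor of 35.8.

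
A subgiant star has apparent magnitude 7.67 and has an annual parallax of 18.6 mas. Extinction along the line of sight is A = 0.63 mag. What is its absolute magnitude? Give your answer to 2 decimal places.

M ≈ 3.39

p = 18.6 mas = 0.0186″ → d = 1/p = 53.76 pc
5 log₁₀(d/10 pc) = 5 log₁₀(53.76) − 5 = 3.652
M = m − 5 log₁₀(d/10) − A = 7.67 − 3.652 − 0.63 = 3.388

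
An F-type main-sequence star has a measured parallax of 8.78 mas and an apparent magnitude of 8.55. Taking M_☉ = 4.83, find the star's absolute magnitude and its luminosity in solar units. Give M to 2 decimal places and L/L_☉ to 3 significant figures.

d = 1/p = 1000/8.78 mas = 113.9 pc
M = m − 5 log₁₀ d + 5 = 8.55 − 5·2.0565 + 5 = 3.267
M − M_☉ = 3.267 − 4.83 = -1.563
L/L_☉ = 10^(−0.4 × -1.563) = 4.217

M ≈ 3.27; L/L_☉ ≈ 4.22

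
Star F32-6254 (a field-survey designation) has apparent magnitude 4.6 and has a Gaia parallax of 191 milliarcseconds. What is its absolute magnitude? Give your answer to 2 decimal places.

M ≈ 6.01

p = 191 mas = 0.191″ → d = 1/p = 5.236 pc
5 log₁₀(d/10 pc) = 5 log₁₀(5.236) − 5 = -1.405
M = m − 5 log₁₀(d/10) = 4.6 + 1.405 = 6.005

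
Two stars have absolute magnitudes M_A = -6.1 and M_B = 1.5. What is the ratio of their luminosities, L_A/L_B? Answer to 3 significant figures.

L_A/L_B ≈ 1100

ΔM = M_A − M_B = -7.6
L_A/L_B = 10^(−0.4 ΔM) = 10^3.040 = 1096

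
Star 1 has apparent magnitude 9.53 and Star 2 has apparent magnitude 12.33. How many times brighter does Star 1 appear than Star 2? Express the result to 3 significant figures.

13.2

Magnitude difference = -2.80
Flux ratio = 10^(−0.4 Δm) = 10^(−0.4 × -2.80) = 10^1.120 = 13.18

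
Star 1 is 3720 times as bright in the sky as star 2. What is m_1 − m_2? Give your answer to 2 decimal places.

m_1 − m_2 ≈ -8.93

Pogson: Δm = −2.5 log₁₀(ratio) = −2.5 log₁₀(3720) = −2.5 × 3.5705 = -8.926
Star 1 is brighter, so it has the smaller magnitude: the difference is negative.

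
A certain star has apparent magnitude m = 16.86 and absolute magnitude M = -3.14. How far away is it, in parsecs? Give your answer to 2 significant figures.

Distance modulus: m − M = 16.86 − (-3.14) = 20.000
m − M = 5 log₁₀ d − 5
log₁₀ d = (m − M)/5 + 1 = 5.0000
d = 10^5.0000 = 100000 pc

d ≈ 100000 pc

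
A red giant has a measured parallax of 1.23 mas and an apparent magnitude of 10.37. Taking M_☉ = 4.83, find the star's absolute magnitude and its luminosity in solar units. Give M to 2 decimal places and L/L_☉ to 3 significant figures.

d = 1/p = 1000/1.23 mas = 813.0 pc
M = m − 5 log₁₀ d + 5 = 10.37 − 5·2.9101 + 5 = 0.820
M − M_☉ = 0.820 − 4.83 = -4.010
L/L_☉ = 10^(−0.4 × -4.010) = 40.20

M ≈ 0.82; L/L_☉ ≈ 40.2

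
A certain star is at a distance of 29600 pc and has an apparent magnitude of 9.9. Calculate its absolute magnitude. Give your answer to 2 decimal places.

5 log₁₀(d/10 pc) = 5 log₁₀(29600) − 5 = 17.356
M = m − 5 log₁₀(d/10) = 9.9 − 17.356 = -7.456

M ≈ -7.46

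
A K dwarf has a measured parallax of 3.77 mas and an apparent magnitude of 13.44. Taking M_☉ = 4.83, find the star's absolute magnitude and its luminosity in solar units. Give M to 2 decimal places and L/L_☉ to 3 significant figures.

d = 1/p = 1000/3.77 mas = 265.3 pc
M = m − 5 log₁₀ d + 5 = 13.44 − 5·2.4237 + 5 = 6.322
M − M_☉ = 6.322 − 4.83 = 1.492
L/L_☉ = 10^(−0.4 × 1.492) = 0.2531

M ≈ 6.32; L/L_☉ ≈ 0.253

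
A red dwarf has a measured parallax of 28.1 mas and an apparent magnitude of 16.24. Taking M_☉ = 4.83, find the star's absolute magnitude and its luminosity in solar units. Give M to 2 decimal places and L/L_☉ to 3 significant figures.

M ≈ 13.48; L/L_☉ ≈ 3.46×10^-4

d = 1/p = 1000/28.1 mas = 35.59 pc
M = m − 5 log₁₀ d + 5 = 16.24 − 5·1.5513 + 5 = 13.484
M − M_☉ = 13.484 − 4.83 = 8.654
L/L_☉ = 10^(−0.4 × 8.654) = 3.456×10^-4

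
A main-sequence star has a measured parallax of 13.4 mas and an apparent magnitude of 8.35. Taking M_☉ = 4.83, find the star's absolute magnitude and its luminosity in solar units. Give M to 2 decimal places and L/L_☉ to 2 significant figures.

M ≈ 3.99; L/L_☉ ≈ 2.2

d = 1/p = 1000/13.4 mas = 74.63 pc
M = m − 5 log₁₀ d + 5 = 8.35 − 5·1.8729 + 5 = 3.986
M − M_☉ = 3.986 − 4.83 = -0.844
L/L_☉ = 10^(−0.4 × -0.844) = 2.177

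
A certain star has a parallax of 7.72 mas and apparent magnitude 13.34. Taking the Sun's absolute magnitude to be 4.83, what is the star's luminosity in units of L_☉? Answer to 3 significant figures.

d = 1/p = 1000/7.72 mas = 129.5 pc
M = m − 5 log₁₀ d + 5 = 13.34 − 5·2.1124 + 5 = 7.778
M − M_☉ = 7.778 − 4.83 = 2.948
L/L_☉ = 10^(−0.4 × 2.948) = 0.06619

L/L_☉ ≈ 0.0662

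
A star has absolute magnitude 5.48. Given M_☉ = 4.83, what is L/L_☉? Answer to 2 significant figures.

L/L_☉ ≈ 0.55

M − M_☉ = 5.48 − 4.83 = 0.650
L/L_☉ = 10^(−0.4 (M − M_☉)) = 10^-0.260 = 0.5495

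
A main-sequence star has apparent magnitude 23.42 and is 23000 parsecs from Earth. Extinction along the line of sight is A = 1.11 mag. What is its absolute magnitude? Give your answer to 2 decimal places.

M ≈ 5.50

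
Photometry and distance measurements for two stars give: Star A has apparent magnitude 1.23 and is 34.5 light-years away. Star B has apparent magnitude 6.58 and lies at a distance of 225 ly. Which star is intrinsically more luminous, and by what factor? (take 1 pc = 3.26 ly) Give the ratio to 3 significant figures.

Star A is more luminous, by a factor of 3.25.

Star A: d = 34.5 ly / 3.26 = 10.58 pc
Star A: M = m − 5 log₁₀ d + 5 = 1.23 − 5·1.0246 + 5 = 1.107
Star B: d = 225 ly / 3.26 = 69.02 pc
Star B: M = m − 5 log₁₀ d + 5 = 6.58 − 5·1.8390 + 5 = 2.385
ΔM = M_A − M_B = 1.107 − (2.385) = -1.278; smaller M is more luminous → Star A.
L ratio = 10^(0.4 |ΔM|) = 10^0.511 = 3.245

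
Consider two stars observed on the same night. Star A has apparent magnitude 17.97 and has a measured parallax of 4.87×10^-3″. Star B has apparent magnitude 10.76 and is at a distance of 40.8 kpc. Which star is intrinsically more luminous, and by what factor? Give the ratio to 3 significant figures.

Star B is more luminous, by a factor of 3.02×10^7.

Star A: d = 1/p = 1/4.87×10^-3″ = 205.3 pc
Star A: M = m − 5 log₁₀ d + 5 = 17.97 − 5·2.3125 + 5 = 11.408
Star B: d = 40.8 kpc = 40800 pc
Star B: M = m − 5 log₁₀ d + 5 = 10.76 − 5·4.6107 + 5 = -7.293
ΔM = M_A − M_B = 11.408 − (-7.293) = 18.701; smaller M is more luminous → Star B.
L ratio = 10^(0.4 |ΔM|) = 10^7.480 = 3.023×10^7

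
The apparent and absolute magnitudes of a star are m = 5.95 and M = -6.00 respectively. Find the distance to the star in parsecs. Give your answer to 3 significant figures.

d ≈ 2450 pc

Distance modulus: m − M = 5.95 − (-6.00) = 11.950
m − M = 5 log₁₀ d − 5
log₁₀ d = (m − M)/5 + 1 = 3.3900
d = 10^3.3900 = 2455 pc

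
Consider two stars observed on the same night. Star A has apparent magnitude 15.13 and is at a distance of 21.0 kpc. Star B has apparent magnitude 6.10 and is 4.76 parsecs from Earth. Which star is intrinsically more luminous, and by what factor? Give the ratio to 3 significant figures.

Star A is more luminous, by a factor of 4760.

Star A: d = 21.0 kpc = 21000 pc
Star A: M = m − 5 log₁₀ d + 5 = 15.13 − 5·4.3222 + 5 = -1.481
Star B: M = m − 5 log₁₀ d + 5 = 6.10 − 5·0.6776 + 5 = 7.712
ΔM = M_A − M_B = -1.481 − (7.712) = -9.193; smaller M is more luminous → Star A.
L ratio = 10^(0.4 |ΔM|) = 10^3.677 = 4756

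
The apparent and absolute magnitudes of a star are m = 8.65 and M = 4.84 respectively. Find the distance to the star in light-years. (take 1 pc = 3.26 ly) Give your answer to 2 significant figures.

Distance modulus: m − M = 8.65 − (4.84) = 3.810
m − M = 5 log₁₀ d − 5
log₁₀ d = (m − M)/5 + 1 = 1.7620
d = 10^1.7620 = 57.81 pc
= 188.5 ly

d ≈ 190 ly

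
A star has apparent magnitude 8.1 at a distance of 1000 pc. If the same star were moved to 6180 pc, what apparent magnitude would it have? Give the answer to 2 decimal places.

Flux ∝ 1/d², so Δm = 5 log₁₀(d₂/d₁) = 5 log₁₀(6180/1000) = 3.955
m₂ = m₁ + Δm = 8.1 + (3.955) = 12.055

m ≈ 12.05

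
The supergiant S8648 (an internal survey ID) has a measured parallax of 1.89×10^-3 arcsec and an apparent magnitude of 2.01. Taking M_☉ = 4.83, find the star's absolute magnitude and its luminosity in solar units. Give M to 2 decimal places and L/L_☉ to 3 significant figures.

M ≈ -6.61; L/L_☉ ≈ 37600

d = 1/p = 1/1.89×10^-3″ = 529.1 pc
M = m − 5 log₁₀ d + 5 = 2.01 − 5·2.7235 + 5 = -6.608
M − M_☉ = -6.608 − 4.83 = -11.438
L/L_☉ = 10^(−0.4 × -11.438) = 37590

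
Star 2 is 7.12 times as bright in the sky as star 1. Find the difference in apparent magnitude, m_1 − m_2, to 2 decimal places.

Pogson: Δm = −2.5 log₁₀(ratio) = −2.5 log₁₀(7.12) = −2.5 × 0.8525 = -2.131
Star 2 is brighter so has the smaller magnitude: m_1 − m_2 is positive.

m_1 − m_2 ≈ 2.13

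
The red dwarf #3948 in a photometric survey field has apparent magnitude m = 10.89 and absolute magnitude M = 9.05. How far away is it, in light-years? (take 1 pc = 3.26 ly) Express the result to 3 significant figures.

d ≈ 76.1 ly

μ = m − M = 1.840
m − M = 5 log₁₀ d − 5
log₁₀ d = (m − M)/5 + 1 = 1.3680
d = 10^1.3680 = 23.33 pc
= 76.07 ly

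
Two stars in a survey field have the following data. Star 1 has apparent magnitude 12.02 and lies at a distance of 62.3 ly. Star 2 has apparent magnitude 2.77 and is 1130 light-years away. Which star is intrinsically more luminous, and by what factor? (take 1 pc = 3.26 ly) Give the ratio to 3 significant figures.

Star 1: d = 62.3 ly / 3.26 = 19.11 pc
Star 1: M = m − 5 log₁₀ d + 5 = 12.02 − 5·1.2813 + 5 = 10.614
Star 2: d = 1130 ly / 3.26 = 346.6 pc
Star 2: M = m − 5 log₁₀ d + 5 = 2.77 − 5·2.5399 + 5 = -4.929
ΔM = M_1 − M_2 = 10.614 − (-4.929) = 15.543; smaller M is more luminous → Star 2.
L ratio = 10^(0.4 |ΔM|) = 10^6.217 = 1.649×10^6

Star 2 is more luminous, by a factor of 1.65×10^6.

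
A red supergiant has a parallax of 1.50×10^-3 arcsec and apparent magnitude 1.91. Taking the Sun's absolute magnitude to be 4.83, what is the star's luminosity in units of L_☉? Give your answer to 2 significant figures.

L/L_☉ ≈ 65000

d = 1/p = 1/1.50×10^-3″ = 666.7 pc
M = m − 5 log₁₀ d + 5 = 1.91 − 5·2.8239 + 5 = -7.210
M − M_☉ = -7.210 − 4.83 = -12.040
L/L_☉ = 10^(−0.4 × -12.040) = 65440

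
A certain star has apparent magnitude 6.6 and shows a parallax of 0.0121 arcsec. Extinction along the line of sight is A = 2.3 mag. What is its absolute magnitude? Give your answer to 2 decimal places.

d = 1/p = 1/0.0121″ = 82.64 pc
5 log₁₀(d/10 pc) = 5 log₁₀(82.64) − 5 = 4.586
M = m − 5 log₁₀(d/10) − A = 6.6 − 4.586 − 2.3 = -0.286

M ≈ -0.29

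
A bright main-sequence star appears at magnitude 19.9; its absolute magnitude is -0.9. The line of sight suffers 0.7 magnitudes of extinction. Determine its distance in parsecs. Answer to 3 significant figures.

m − M = 5 log₁₀(d/10 pc) + A  ⇒  19.9 − (-0.9) − 0.7 = 5 log₁₀(d/10)
20.100 = 5 log₁₀(d/10)
log₁₀ d = (m − M − A)/5 + 1 = 5.0200
d = 10^5.0200 = 104700 pc

d ≈ 105000 pc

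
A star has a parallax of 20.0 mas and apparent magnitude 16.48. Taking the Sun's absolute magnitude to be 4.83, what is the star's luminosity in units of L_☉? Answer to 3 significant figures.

L/L_☉ ≈ 5.47×10^-4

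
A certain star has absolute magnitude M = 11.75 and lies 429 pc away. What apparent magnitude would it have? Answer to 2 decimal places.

m ≈ 19.91

m = M + 5 log₁₀ d − 5 = 11.75 + 5·2.6325 − 5 = 19.912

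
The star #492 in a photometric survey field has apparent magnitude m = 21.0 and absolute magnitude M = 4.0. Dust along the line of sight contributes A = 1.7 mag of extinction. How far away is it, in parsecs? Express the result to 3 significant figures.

m − M = 5 log₁₀(d/10 pc) + A  ⇒  21.0 − (4.0) − 1.7 = 5 log₁₀(d/10)
15.300 = 5 log₁₀(d/10)
log₁₀ d = (m − M − A)/5 + 1 = 4.0600
d = 10^4.0600 = 11480 pc

d ≈ 11500 pc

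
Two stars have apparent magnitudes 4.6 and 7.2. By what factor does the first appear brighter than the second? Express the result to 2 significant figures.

11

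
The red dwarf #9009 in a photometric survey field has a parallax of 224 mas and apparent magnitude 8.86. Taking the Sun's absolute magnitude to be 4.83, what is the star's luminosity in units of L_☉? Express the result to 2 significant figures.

d = 1/p = 1000/224 mas = 4.464 pc
M = m − 5 log₁₀ d + 5 = 8.86 − 5·0.6498 + 5 = 10.611
M − M_☉ = 10.611 − 4.83 = 5.781
L/L_☉ = 10^(−0.4 × 5.781) = 4.870×10^-3

L/L_☉ ≈ 4.9×10^-3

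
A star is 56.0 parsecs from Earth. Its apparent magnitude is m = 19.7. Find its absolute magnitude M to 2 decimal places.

M ≈ 15.96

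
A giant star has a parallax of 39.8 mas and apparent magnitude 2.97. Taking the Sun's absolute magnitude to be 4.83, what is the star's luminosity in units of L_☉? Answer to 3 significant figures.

d = 1/p = 1000/39.8 mas = 25.13 pc
M = m − 5 log₁₀ d + 5 = 2.97 − 5·1.4001 + 5 = 0.969
M − M_☉ = 0.969 − 4.83 = -3.861
L/L_☉ = 10^(−0.4 × -3.861) = 35.01

L/L_☉ ≈ 35.0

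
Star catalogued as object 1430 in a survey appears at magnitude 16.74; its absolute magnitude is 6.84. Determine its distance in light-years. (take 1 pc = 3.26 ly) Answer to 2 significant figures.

μ = m − M = 9.900
m − M = 5 log₁₀ d − 5
log₁₀ d = (m − M)/5 + 1 = 2.9800
d = 10^2.9800 = 955.0 pc
= 3113 ly

d ≈ 3100 ly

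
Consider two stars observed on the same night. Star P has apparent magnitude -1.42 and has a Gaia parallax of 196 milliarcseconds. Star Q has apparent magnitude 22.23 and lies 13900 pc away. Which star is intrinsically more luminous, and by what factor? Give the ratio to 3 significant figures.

Star P: p = 196 mas = 0.196″ → d = 1/p = 5.102 pc
Star P: M = m − 5 log₁₀ d + 5 = -1.42 − 5·0.7077 + 5 = 0.041
Star Q: M = m − 5 log₁₀ d + 5 = 22.23 − 5·4.1430 + 5 = 6.515
ΔM = M_P − M_Q = 0.041 − (6.515) = -6.474; smaller M is more luminous → Star P.
L ratio = 10^(0.4 |ΔM|) = 10^2.589 = 388.6

Star P is more luminous, by a factor of 389.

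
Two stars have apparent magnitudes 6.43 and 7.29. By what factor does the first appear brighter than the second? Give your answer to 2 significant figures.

2.2

Δm = 6.43 − (7.29) = -0.86
Flux ratio = 10^(−0.4 Δm) = 10^(−0.4 × -0.86) = 10^0.344 = 2.208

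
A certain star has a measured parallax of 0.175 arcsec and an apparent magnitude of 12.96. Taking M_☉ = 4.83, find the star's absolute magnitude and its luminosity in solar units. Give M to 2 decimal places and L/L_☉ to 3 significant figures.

M ≈ 14.18; L/L_☉ ≈ 1.83×10^-4

d = 1/p = 1/0.175″ = 5.714 pc
M = m − 5 log₁₀ d + 5 = 12.96 − 5·0.7570 + 5 = 14.175
M − M_☉ = 14.175 − 4.83 = 9.345
L/L_☉ = 10^(−0.4 × 9.345) = 1.828×10^-4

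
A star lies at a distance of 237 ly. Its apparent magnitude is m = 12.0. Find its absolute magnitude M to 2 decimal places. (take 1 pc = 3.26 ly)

d = 237 ly / 3.26 = 72.70 pc
5 log₁₀(d/10 pc) = 5 log₁₀(72.70) − 5 = 4.308
M = m − 5 log₁₀(d/10) = 12.0 − 4.308 = 7.692

M ≈ 7.69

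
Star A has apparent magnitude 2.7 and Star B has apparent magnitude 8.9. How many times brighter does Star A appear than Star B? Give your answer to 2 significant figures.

Magnitude difference = -6.2
Flux ratio = 10^(−0.4 Δm) = 10^(−0.4 × -6.2) = 10^2.480 = 302.0

300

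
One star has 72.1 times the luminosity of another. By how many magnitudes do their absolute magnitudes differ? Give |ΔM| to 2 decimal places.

|ΔM| ≈ 4.64

Pogson: ΔM = −2.5 log₁₀(ratio) = −2.5 log₁₀(72.1) = −2.5 × 1.8579 = -4.645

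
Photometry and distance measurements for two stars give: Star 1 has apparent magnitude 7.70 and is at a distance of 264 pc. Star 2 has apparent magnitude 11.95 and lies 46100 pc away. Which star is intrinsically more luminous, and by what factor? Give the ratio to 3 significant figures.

Star 1: M = m − 5 log₁₀ d + 5 = 7.70 − 5·2.4216 + 5 = 0.592
Star 2: M = m − 5 log₁₀ d + 5 = 11.95 − 5·4.6637 + 5 = -6.369
ΔM = M_1 − M_2 = 0.592 − (-6.369) = 6.960; smaller M is more luminous → Star 2.
L ratio = 10^(0.4 |ΔM|) = 10^2.784 = 608.4

Star 2 is more luminous, by a factor of 608.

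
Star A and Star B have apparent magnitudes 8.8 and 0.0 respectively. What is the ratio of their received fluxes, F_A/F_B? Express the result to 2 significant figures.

Magnitude difference = 8.8
Flux ratio = 10^(−0.4 Δm) = 10^(−0.4 × 8.8) = 10^-3.520 = 3.020×10^-4

F_A/F_B ≈ 3.0×10^-4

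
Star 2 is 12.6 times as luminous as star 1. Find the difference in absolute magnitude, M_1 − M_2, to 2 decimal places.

Pogson: ΔM = −2.5 log₁₀(ratio) = −2.5 log₁₀(12.6) = −2.5 × 1.1004 = -2.751
Star 2 is brighter so has the smaller magnitude: M_1 − M_2 is positive.

M_1 − M_2 ≈ 2.75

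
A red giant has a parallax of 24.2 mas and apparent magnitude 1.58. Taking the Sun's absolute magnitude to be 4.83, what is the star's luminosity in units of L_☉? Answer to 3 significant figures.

d = 1/p = 1000/24.2 mas = 41.32 pc
M = m − 5 log₁₀ d + 5 = 1.58 − 5·1.6162 + 5 = -1.501
M − M_☉ = -1.501 − 4.83 = -6.331
L/L_☉ = 10^(−0.4 × -6.331) = 340.7

L/L_☉ ≈ 341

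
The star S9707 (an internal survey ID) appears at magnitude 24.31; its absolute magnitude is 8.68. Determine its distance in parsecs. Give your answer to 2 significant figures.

d ≈ 13000 pc

μ = m − M = 15.630
m − M = 5 log₁₀ d − 5
log₁₀ d = (m − M)/5 + 1 = 4.1260
d = 10^4.1260 = 13370 pc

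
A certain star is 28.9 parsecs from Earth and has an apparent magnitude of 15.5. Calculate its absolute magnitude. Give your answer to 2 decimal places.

5 log₁₀(d/10 pc) = 5 log₁₀(28.90) − 5 = 2.304
M = m − 5 log₁₀(d/10) = 15.5 − 2.304 = 13.196

M ≈ 13.20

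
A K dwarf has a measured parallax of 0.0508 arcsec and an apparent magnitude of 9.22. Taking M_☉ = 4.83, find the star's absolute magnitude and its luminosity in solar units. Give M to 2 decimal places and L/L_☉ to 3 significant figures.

M ≈ 7.75; L/L_☉ ≈ 0.0680

d = 1/p = 1/0.0508″ = 19.69 pc
M = m − 5 log₁₀ d + 5 = 9.22 − 5·1.2941 + 5 = 7.749
M − M_☉ = 7.749 − 4.83 = 2.919
L/L_☉ = 10^(−0.4 × 2.919) = 0.06796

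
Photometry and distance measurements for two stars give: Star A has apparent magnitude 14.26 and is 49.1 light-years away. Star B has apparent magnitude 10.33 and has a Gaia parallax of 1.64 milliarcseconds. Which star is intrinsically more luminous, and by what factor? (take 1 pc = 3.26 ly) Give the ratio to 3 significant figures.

Star A: d = 49.1 ly / 3.26 = 15.06 pc
Star A: M = m − 5 log₁₀ d + 5 = 14.26 − 5·1.1779 + 5 = 13.371
Star B: p = 1.64 mas = 1.64×10^-3″ → d = 1/p = 609.8 pc
Star B: M = m − 5 log₁₀ d + 5 = 10.33 − 5·2.7852 + 5 = 1.404
ΔM = M_A − M_B = 13.371 − (1.404) = 11.966; smaller M is more luminous → Star B.
L ratio = 10^(0.4 |ΔM|) = 10^4.787 = 61180

Star B is more luminous, by a factor of 61200.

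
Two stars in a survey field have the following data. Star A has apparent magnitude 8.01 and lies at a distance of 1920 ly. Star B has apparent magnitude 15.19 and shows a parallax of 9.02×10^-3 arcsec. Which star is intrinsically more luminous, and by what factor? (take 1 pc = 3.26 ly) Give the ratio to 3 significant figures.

Star A is more luminous, by a factor of 21000.

Star A: d = 1920 ly / 3.26 = 589.0 pc
Star A: M = m − 5 log₁₀ d + 5 = 8.01 − 5·2.7701 + 5 = -0.840
Star B: d = 1/p = 1/9.02×10^-3″ = 110.9 pc
Star B: M = m − 5 log₁₀ d + 5 = 15.19 − 5·2.0448 + 5 = 9.966
ΔM = M_A − M_B = -0.840 − (9.966) = -10.806; smaller M is more luminous → Star A.
L ratio = 10^(0.4 |ΔM|) = 10^4.323 = 21020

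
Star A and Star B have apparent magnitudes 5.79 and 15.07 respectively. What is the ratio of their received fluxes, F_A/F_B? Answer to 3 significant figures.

Δm = 5.79 − (15.07) = -9.28
Flux ratio = 10^(−0.4 Δm) = 10^(−0.4 × -9.28) = 10^3.712 = 5152

F_A/F_B ≈ 5150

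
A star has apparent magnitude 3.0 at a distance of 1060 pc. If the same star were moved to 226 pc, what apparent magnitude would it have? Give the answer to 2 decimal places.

m ≈ -0.36

Flux ∝ 1/d², so Δm = 5 log₁₀(d₂/d₁) = 5 log₁₀(226/1060) = -3.356
m₂ = m₁ + Δm = 3.0 + (-3.356) = -0.356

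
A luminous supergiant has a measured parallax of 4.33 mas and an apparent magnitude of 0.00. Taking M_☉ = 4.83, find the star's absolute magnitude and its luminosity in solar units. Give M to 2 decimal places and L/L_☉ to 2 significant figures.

d = 1/p = 1000/4.33 mas = 230.9 pc
M = m − 5 log₁₀ d + 5 = 0.00 − 5·2.3635 + 5 = -6.818
M − M_☉ = -6.818 − 4.83 = -11.648
L/L_☉ = 10^(−0.4 × -11.648) = 45610

M ≈ -6.82; L/L_☉ ≈ 46000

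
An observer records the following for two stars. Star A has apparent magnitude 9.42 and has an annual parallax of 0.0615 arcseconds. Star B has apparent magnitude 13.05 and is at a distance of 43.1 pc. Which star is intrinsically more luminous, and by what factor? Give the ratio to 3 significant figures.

Star A: d = 1/p = 1/0.0615″ = 16.26 pc
Star A: M = m − 5 log₁₀ d + 5 = 9.42 − 5·1.2111 + 5 = 8.364
Star B: M = m − 5 log₁₀ d + 5 = 13.05 − 5·1.6345 + 5 = 9.878
ΔM = M_A − M_B = 8.364 − (9.878) = -1.513; smaller M is more luminous → Star A.
L ratio = 10^(0.4 |ΔM|) = 10^0.605 = 4.030

Star A is more luminous, by a factor of 4.03.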